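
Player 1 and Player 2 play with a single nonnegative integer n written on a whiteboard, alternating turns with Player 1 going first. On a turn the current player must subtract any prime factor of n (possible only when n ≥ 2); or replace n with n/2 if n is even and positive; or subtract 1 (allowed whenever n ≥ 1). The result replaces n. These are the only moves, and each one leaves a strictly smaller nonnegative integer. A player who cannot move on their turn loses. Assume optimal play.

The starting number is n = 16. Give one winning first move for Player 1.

Use the standard recursion: the mover loses at a terminal position; elsewhere, the mover wins exactly when some move hands the opponent an L position.
n=0: no move → L
n=1: reaches L-position 0 → W
n=2: reaches L-position 0 → W
n=3: reaches L-position 0 → W
n=4: only reaches 2(W), 3(W), all W → L
n=5: reaches L-position 0 → W
n=6: reaches L-position 4 → W
n=7: reaches L-position 0 → W
n=8: reaches L-position 4 → W
n=9: only reaches 6(W), 8(W), all W → L
n=10: reaches L-position 9 → W
n=11: reaches L-position 0 → W
n=12: reaches L-position 9 → W
n=13: reaches L-position 0 → W
n=14: only reaches 7(W), 12(W), 13(W), all W → L
n=15: reaches L-position 14 → W
n=16: reaches L-position 14 → W
From 16, the L positions reachable in one move are: 14.

Move to 14.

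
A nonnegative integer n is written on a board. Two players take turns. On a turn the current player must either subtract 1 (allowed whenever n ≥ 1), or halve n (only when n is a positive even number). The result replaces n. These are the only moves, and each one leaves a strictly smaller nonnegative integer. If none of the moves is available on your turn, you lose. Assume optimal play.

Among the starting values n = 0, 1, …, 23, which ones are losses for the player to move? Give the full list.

0, 2, 5, 7, 9, 11, 13, 15, 17, 19, 21, 23

Label each position W (a win for the player to move) or L (a loss). A position with no legal move is L; any other position is W exactly when some move reaches an L, and L when every move reaches a W.
n=0: no move → L
n=1: reaches L-position 0 → W
n=2: only reaches 1(W), which is W → L
n=3: reaches L-position 2 → W
n=4: reaches L-position 2 → W
n=5: only reaches 4(W), which is W → L
n=6: reaches L-position 5 → W
n=7: only reaches 6(W), which is W → L
n=8: reaches L-position 7 → W
n=9: only reaches 8(W), which is W → L
n=10: reaches L-position 5 → W
n=11: only reaches 10(W), which is W → L
n=12: reaches L-position 11 → W
n=13: only reaches 12(W), which is W → L
n=14: reaches L-position 7 → W
n=15: only reaches 14(W), which is W → L
n=16: reaches L-position 15 → W
n=17: only reaches 16(W), which is W → L
n=18: reaches L-position 9 → W
n=19: only reaches 18(W), which is W → L
n=20: reaches L-position 19 → W
n=21: only reaches 20(W), which is W → L
n=22: reaches L-position 11 → W
n=23: only reaches 22(W), which is W → L
The losing starting values of n are exactly the entries labelled L in this table (12 of them).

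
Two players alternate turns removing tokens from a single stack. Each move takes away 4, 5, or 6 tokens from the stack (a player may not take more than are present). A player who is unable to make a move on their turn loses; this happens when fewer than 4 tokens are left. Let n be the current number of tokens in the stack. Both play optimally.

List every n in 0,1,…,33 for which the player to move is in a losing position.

0, 1, 2, 3, 10, 11, 12, 13, 20, 21, 22, 23, 30, 31, 32, 33

Build the W/L table. Terminal = L. A non-terminal position is W if it has a move to some L; otherwise it is L.
n=0: no move → L
n=1: no move → L
n=2: no move → L
n=3: no move → L
n=4: →0(L), so W
n=5: →1(L), so W
n=6: →2(L), so W
n=7: →3(L), so W
n=8: →3(L), so W
n=9: →3(L), so W
n=10: →6(W), 5(W), 4(W) — all W, so L
n=11: →7(W), 6(W), 5(W) — all W, so L
n=12: →8(W), 7(W), 6(W) — all W, so L
n=13: →9(W), 8(W), 7(W) — all W, so L
n=14: →10(L), so W
n=15: →11(L), so W
n=16: →12(L), so W
n=17: →13(L), so W
n=18: →13(L), so W
n=19: →13(L), so W
n=20: →16(W), 15(W), 14(W) — all W, so L
n=21: →17(W), 16(W), 15(W) — all W, so L
n=22: →18(W), 17(W), 16(W) — all W, so L
n=23: →19(W), 18(W), 17(W) — all W, so L
n=24: →20(L), so W
n=25: →21(L), so W
n=26: →22(L), so W
n=27: →23(L), so W
n=28: →23(L), so W
n=29: →23(L), so W
n=30: →26(W), 25(W), 24(W) — all W, so L
n=31: →27(W), 26(W), 25(W) — all W, so L
n=32: →28(W), 27(W), 26(W) — all W, so L
n=33: →29(W), 28(W), 27(W) — all W, so L
The losing starting values of n are exactly the entries labelled L in this table (16 of them).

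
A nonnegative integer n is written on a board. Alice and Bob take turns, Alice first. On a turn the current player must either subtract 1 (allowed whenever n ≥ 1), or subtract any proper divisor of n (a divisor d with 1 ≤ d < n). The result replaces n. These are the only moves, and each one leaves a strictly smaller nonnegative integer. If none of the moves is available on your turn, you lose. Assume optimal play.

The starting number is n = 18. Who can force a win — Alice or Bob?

Alice wins.

Compute win/loss labels from the base case upward. A position with no move is L. Any other position is W if it can reach an L in one move, else L.
n=0: no move → L
n=1: can move to 0, which is L ⇒ W
n=2: the only move is to 1(W), a W ⇒ L
n=3: can move to 2, which is L ⇒ W
n=4: can move to 2, which is L ⇒ W
n=5: the only move is to 4(W), a W ⇒ L
n=6: can move to 5, which is L ⇒ W
n=7: the only move is to 6(W), a W ⇒ L
n=8: can move to 7, which is L ⇒ W
n=9: moves to 6(W), 8(W); every one is W ⇒ L
n=10: can move to 5, which is L ⇒ W
n=11: the only move is to 10(W), a W ⇒ L
n=12: can move to 9, which is L ⇒ W
n=13: the only move is to 12(W), a W ⇒ L
n=14: can move to 7, which is L ⇒ W
n=15: moves to 10(W), 12(W), 14(W); every one is W ⇒ L
n=16: can move to 15, which is L ⇒ W
n=17: the only move is to 16(W), a W ⇒ L
n=18: can move to 9, which is L ⇒ W
From 18 Alice can move to 9, reaching an L position.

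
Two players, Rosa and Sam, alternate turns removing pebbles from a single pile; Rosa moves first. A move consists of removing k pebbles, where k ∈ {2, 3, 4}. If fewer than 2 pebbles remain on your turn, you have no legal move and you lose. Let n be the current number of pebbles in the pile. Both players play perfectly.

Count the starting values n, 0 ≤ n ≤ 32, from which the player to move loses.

12

Compute win/loss labels from the base case upward. A position with no move is L. Any other position is W if it can reach an L in one move, else L.
n=0: no move → L
n=1: no move → L
n=2: can move to 0, which is L ⇒ W
n=3: can move to 1, which is L ⇒ W
n=4: can move to 1, which is L ⇒ W
n=5: can move to 1, which is L ⇒ W
n=6: moves to 4(W), 3(W), 2(W); every one is W ⇒ L
n=7: moves to 5(W), 4(W), 3(W); every one is W ⇒ L
n=8: can move to 6, which is L ⇒ W
n=9: can move to 7, which is L ⇒ W
n=10: can move to 7, which is L ⇒ W
n=11: can move to 7, which is L ⇒ W
n=12: moves to 10(W), 9(W), 8(W); every one is W ⇒ L
n=13: moves to 11(W), 10(W), 9(W); every one is W ⇒ L
n=14: can move to 12, which is L ⇒ W
n=15: can move to 13, which is L ⇒ W
n=16: can move to 13, which is L ⇒ W
n=17: can move to 13, which is L ⇒ W
n=18: moves to 16(W), 15(W), 14(W); every one is W ⇒ L
n=19: moves to 17(W), 16(W), 15(W); every one is W ⇒ L
n=20: can move to 18, which is L ⇒ W
n=21: can move to 19, which is L ⇒ W
n=22: can move to 19, which is L ⇒ W
n=23: can move to 19, which is L ⇒ W
n=24: moves to 22(W), 21(W), 20(W); every one is W ⇒ L
n=25: moves to 23(W), 22(W), 21(W); every one is W ⇒ L
n=26: can move to 24, which is L ⇒ W
n=27: can move to 25, which is L ⇒ W
n=28: can move to 25, which is L ⇒ W
n=29: can move to 25, which is L ⇒ W
n=30: moves to 28(W), 27(W), 26(W); every one is W ⇒ L
n=31: moves to 29(W), 28(W), 27(W); every one is W ⇒ L
n=32: can move to 30, which is L ⇒ W
L entries with 0 ≤ n ≤ 32: n = 0, 1, 6, 7, 12, 13, 18, 19, 24, 25, 30, 31; that makes 12.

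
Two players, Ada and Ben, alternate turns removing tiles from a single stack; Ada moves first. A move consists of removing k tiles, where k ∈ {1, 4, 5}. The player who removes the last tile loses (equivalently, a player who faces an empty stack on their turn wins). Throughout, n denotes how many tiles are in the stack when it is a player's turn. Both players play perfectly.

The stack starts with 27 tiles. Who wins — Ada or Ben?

Ben wins.

Use the standard recursion: the mover wins at a terminal position; elsewhere, the mover wins exactly when some move hands the opponent an L position.
n=0: no move; the opponent has just taken the last tile and therefore loses → W
n=1: the only move is to 0(W), a W ⇒ L
n=2: can move to 1, which is L ⇒ W
n=3: the only move is to 2(W), a W ⇒ L
n=4: can move to 3, which is L ⇒ W
n=5: can move to 1, which is L ⇒ W
n=6: can move to 1, which is L ⇒ W
n=7: can move to 3, which is L ⇒ W
n=8: can move to 3, which is L ⇒ W
n=9: moves to 8(W), 5(W), 4(W); every one is W ⇒ L
n=10: can move to 9, which is L ⇒ W
n=11: moves to 10(W), 7(W), 6(W); every one is W ⇒ L
n=12: can move to 11, which is L ⇒ W
n=13: can move to 9, which is L ⇒ W
n=14: can move to 9, which is L ⇒ W
n=15: can move to 11, which is L ⇒ W
n=16: can move to 11, which is L ⇒ W
n=17: moves to 16(W), 13(W), 12(W); every one is W ⇒ L
n=18: can move to 17, which is L ⇒ W
n=19: moves to 18(W), 15(W), 14(W); every one is W ⇒ L
n=20: can move to 19, which is L ⇒ W
n=21: can move to 17, which is L ⇒ W
n=22: can move to 17, which is L ⇒ W
n=23: can move to 19, which is L ⇒ W
n=24: can move to 19, which is L ⇒ W
n=25: moves to 24(W), 21(W), 20(W); every one is W ⇒ L
n=26: can move to 25, which is L ⇒ W
n=27: moves to 26(W), 23(W), 22(W); every one is W ⇒ L
The starting position 27 is L: whatever Ada does, the opponent receives a W position.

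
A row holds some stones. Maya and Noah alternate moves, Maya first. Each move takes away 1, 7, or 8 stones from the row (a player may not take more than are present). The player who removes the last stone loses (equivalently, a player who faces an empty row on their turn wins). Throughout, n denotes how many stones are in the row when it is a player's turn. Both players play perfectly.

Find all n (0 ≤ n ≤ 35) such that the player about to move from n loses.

Compute win/loss labels from the base case upward. A position with no move is W. Any other position is W if it can reach an L in one move, else L.
n=0: no move; the opponent has just taken the last stone and therefore loses → W
n=1: →0(W) only, which is W, so L
n=2: →1(L), so W
n=3: →2(W) only, which is W, so L
n=4: →3(L), so W
n=5: →4(W) only, which is W, so L
n=6: →5(L), so W
n=7: →6(W), 0(W) — all W, so L
n=8: →7(L), so W
n=9: →1(L), so W
n=10: →3(L), so W
n=11: →3(L), so W
n=12: →5(L), so W
n=13: →5(L), so W
n=14: →7(L), so W
n=15: →7(L), so W
n=16: →15(W), 9(W), 8(W) — all W, so L
n=17: →16(L), so W
n=18: →17(W), 11(W), 10(W) — all W, so L
n=19: →18(L), so W
n=20: →19(W), 13(W), 12(W) — all W, so L
n=21: →20(L), so W
n=22: →21(W), 15(W), 14(W) — all W, so L
n=23: →22(L), so W
n=24: →16(L), so W
n=25: →18(L), so W
n=26: →18(L), so W
n=27: →20(L), so W
n=28: →20(L), so W
n=29: →22(L), so W
n=30: →22(L), so W
n=31: →30(W), 24(W), 23(W) — all W, so L
n=32: →31(L), so W
n=33: →32(W), 26(W), 25(W) — all W, so L
n=34: →33(L), so W
n=35: →34(W), 28(W), 27(W) — all W, so L
The losing starting values of n are exactly the entries labelled L in this table (11 of them).

1, 3, 5, 7, 16, 18, 20, 22, 31, 33, 35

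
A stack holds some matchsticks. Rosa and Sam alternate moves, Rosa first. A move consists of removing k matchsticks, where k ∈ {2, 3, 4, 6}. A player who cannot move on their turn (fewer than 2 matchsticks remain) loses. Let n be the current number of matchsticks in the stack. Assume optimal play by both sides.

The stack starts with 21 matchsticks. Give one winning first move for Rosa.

Remove 4, leaving 17.

Use the standard recursion: the mover loses at a terminal position; elsewhere, the mover wins exactly when some move hands the opponent an L position.
n=0: no move → L
n=1: no move → L
n=2: →0(L), so W
n=3: →1(L), so W
n=4: →1(L), so W
n=5: →1(L), so W
n=6: →0(L), so W
n=7: →1(L), so W
n=8: →6(W), 5(W), 4(W), 2(W) — all W, so L
n=9: →7(W), 6(W), 5(W), 3(W) — all W, so L
n=10: →8(L), so W
n=11: →9(L), so W
n=12: →9(L), so W
n=13: →9(L), so W
n=14: →8(L), so W
n=15: →9(L), so W
n=16: →14(W), 13(W), 12(W), 10(W) — all W, so L
n=17: →15(W), 14(W), 13(W), 11(W) — all W, so L
n=18: →16(L), so W
n=19: →17(L), so W
n=20: →17(L), so W
n=21: →17(L), so W
From 21, the L positions reachable in one move are: 17.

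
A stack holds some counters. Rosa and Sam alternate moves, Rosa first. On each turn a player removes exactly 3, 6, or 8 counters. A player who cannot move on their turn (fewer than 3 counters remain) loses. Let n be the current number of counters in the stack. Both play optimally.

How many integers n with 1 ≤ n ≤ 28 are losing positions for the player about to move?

Label each position W (a win for the player to move) or L (a loss). A position with no legal move is L; any other position is W exactly when some move reaches an L, and L when every move reaches a W.
n=0: no move → L
n=1: no move → L
n=2: no move → L
n=3: →0(L), so W
n=4: →1(L), so W
n=5: →2(L), so W
n=6: →0(L), so W
n=7: →1(L), so W
n=8: →2(L), so W
n=9: →1(L), so W
n=10: →2(L), so W
n=11: →8(W), 5(W), 3(W) — all W, so L
n=12: →9(W), 6(W), 4(W) — all W, so L
n=13: →10(W), 7(W), 5(W) — all W, so L
n=14: →11(L), so W
n=15: →12(L), so W
n=16: →13(L), so W
n=17: →11(L), so W
n=18: →12(L), so W
n=19: →13(L), so W
n=20: →12(L), so W
n=21: →13(L), so W
n=22: →19(W), 16(W), 14(W) — all W, so L
n=23: →20(W), 17(W), 15(W) — all W, so L
n=24: →21(W), 18(W), 16(W) — all W, so L
n=25: →22(L), so W
n=26: →23(L), so W
n=27: →24(L), so W
n=28: →22(L), so W
L entries with 1 ≤ n ≤ 28 (n=0 is outside the asked range and is not counted): n = 1, 2, 11, 12, 13, 22, 23, 24; that makes 8.

8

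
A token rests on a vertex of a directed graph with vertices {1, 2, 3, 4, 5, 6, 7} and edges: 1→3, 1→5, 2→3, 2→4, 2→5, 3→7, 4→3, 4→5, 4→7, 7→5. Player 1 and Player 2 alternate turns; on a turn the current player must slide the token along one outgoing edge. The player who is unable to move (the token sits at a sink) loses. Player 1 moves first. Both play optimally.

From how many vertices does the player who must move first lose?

3

Work bottom-up. With no move the player to move loses. Otherwise the position is W if at least one move leads to an L position for the opponent, and L if every move leads to a W.
Every edge goes from a vertex to one that appears earlier in the order 5, 6, 7, 3, 4, 2, 1, so processing vertices in that order labels each vertex after all of its successors.
5: no outgoing edge → L
6: no outgoing edge → L
7: reaches L-position 5 → W
3: only reaches 7(W), which is W → L
4: reaches L-position 3 → W
2: reaches L-position 3 → W
1: reaches L-position 3 → W
The L vertices are 3, 5, 6; that is 3 in all.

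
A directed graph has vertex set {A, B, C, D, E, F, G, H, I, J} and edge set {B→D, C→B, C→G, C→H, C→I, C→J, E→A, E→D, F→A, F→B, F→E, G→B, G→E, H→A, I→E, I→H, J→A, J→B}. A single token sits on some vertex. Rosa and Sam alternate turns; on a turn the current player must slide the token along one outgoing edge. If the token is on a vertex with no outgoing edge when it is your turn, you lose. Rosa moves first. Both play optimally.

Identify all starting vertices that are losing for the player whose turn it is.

A, D, G, I

Build the W/L table. Terminal = L. A non-terminal position is W if it has a move to some L; otherwise it is L.
Every edge goes from a vertex to one that appears earlier in the order D, A, H, B, J, E, I, G, F, C, so processing vertices in that order labels each vertex after all of its successors.
D: no outgoing edge → L
A: no outgoing edge → L
H: can move to A, which is L ⇒ W
B: can move to D, which is L ⇒ W
J: can move to A, which is L ⇒ W
E: can move to A, which is L ⇒ W
I: moves to E(W), H(W); every one is W ⇒ L
G: moves to E(W), B(W); every one is W ⇒ L
F: can move to A, which is L ⇒ W
C: can move to G, which is L ⇒ W
The losing starting vertices are exactly the entries labelled L in this table (4 of them).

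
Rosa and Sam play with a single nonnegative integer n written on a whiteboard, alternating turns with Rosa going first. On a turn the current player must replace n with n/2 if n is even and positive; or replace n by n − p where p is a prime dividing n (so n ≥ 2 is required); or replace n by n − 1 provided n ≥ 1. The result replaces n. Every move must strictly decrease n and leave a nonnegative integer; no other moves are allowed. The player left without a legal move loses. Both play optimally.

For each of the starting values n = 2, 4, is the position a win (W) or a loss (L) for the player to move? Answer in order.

Classify positions by backward induction: terminal positions (no move available) are L. From any other position, the mover wins iff some move reaches an L.
n=0: no move → L
n=1: →0(L), so W
n=2: →0(L), so W
n=3: →0(L), so W
n=4: →2(W), 3(W) — all W, so L

2: W, 4: L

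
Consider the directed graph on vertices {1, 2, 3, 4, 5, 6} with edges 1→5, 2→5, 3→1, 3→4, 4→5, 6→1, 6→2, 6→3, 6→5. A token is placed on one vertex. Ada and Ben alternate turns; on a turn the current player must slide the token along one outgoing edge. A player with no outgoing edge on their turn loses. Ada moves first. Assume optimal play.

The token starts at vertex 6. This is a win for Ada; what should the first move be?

Move to 3.

Work bottom-up. With no move the player to move loses. Otherwise the position is W if at least one move leads to an L position for the opponent, and L if every move leads to a W.
Every edge goes from a vertex to one that appears earlier in the order 5, 2, 4, 1, 3, 6, so processing vertices in that order labels each vertex after all of its successors.
5: no outgoing edge → L
2: reaches L-position 5 → W
4: reaches L-position 5 → W
1: reaches L-position 5 → W
3: only reaches 1(W), 4(W), all W → L
6: reaches L-position 3 → W
From 6, the L positions reachable in one move are: 3, 5. Any move reaching one of these is winning.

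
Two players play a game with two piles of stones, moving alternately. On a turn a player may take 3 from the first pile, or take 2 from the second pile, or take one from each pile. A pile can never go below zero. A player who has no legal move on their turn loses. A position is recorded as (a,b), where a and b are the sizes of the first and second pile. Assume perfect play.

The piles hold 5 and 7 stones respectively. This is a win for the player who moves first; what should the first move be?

Move to (2,7).

Use the standard recursion: the mover loses at a terminal position; elsewhere, the mover wins exactly when some move hands the opponent an L position.
No move ever increases a pile, so every position that can arise here has a ≤ 5 and b ≤ 7; it is enough to label the cells with 0 ≤ a ≤ 5 and 0 ≤ b ≤ 7.
Every move lowers a or b (never raises either), so fill the grid row by row in increasing a, and left to right within a row: each cell's successors are then already labelled.
      b=0  b=1  b=2  b=3  b=4  b=5  b=6  b=7
a=0:    L    L    W    W    L    L    W    W
a=1:    L    W    W    L    L    W    W    L
a=2:    L    W    W    L    W    W    L    L
a=3:    W    W    L    L    W    W    L    W
a=4:    W    L    L    W    W    L    L    W
a=5:    W    L    W    W    L    L    W    W
Cells with no legal move (terminal, hence L): (0,0), (0,1), (1,0), (2,0).
The remaining L cells, each justified by listing all of its moves:
(0,4): L (sole option (0,2)(W) is W)
(0,5): L (sole option (0,3)(W) is W)
(1,3): L (options (1,1)(W), (0,2)(W) are all W)
(1,4): L (options (1,2)(W), (0,3)(W) are all W)
(1,7): L (options (1,5)(W), (0,6)(W) are all W)
(2,3): L (options (2,1)(W), (1,2)(W) are all W)
(2,6): L (options (2,4)(W), (1,5)(W) are all W)
(2,7): L (options (2,5)(W), (1,6)(W) are all W)
(3,2): L (options (0,2)(W), (3,0)(W), (2,1)(W) are all W)
(3,3): L (options (0,3)(W), (3,1)(W), (2,2)(W) are all W)
(3,6): L (options (0,6)(W), (3,4)(W), (2,5)(W) are all W)
(4,1): L (options (1,1)(W), (3,0)(W) are all W)
(4,2): L (options (1,2)(W), (4,0)(W), (3,1)(W) are all W)
(4,5): L (options (1,5)(W), (4,3)(W), (3,4)(W) are all W)
(4,6): L (options (1,6)(W), (4,4)(W), (3,5)(W) are all W)
(5,1): L (options (2,1)(W), (4,0)(W) are all W)
(5,4): L (options (2,4)(W), (5,2)(W), (4,3)(W) are all W)
(5,5): L (options (2,5)(W), (5,3)(W), (4,4)(W) are all W)
Every other cell has at least one move into one of the L cells above, so it is W.
From (5,7), the L positions reachable in one move are: (2,7), (5,5), (4,6). Any move reaching one of these is winning.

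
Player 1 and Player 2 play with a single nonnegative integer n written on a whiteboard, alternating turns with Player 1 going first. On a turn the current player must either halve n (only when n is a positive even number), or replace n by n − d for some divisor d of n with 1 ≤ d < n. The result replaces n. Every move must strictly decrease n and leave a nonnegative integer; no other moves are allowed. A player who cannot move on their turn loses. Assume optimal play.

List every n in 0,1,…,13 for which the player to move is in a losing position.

Use the standard recursion: the mover loses at a terminal position; elsewhere, the mover wins exactly when some move hands the opponent an L position.
n=0: no move → L
n=1: no move → L
n=2: reaches L-position 1 → W
n=3: only reaches 2(W), which is W → L
n=4: reaches L-position 3 → W
n=5: only reaches 4(W), which is W → L
n=6: reaches L-position 3 → W
n=7: only reaches 6(W), which is W → L
n=8: reaches L-position 7 → W
n=9: only reaches 6(W), 8(W), all W → L
n=10: reaches L-position 5 → W
n=11: only reaches 10(W), which is W → L
n=12: reaches L-position 9 → W
n=13: only reaches 12(W), which is W → L
Reading off the rows marked L gives the requested list; there are 8 such values of n.

0, 1, 3, 5, 7, 9, 11, 13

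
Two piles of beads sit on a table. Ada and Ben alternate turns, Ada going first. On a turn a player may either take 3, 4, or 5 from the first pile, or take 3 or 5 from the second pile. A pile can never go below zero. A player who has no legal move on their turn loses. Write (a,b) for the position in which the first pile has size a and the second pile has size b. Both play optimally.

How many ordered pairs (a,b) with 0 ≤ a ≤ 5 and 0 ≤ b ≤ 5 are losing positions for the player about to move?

Build the W/L table. Terminal = L. A non-terminal position is W if it has a move to some L; otherwise it is L.
Every move lowers a or b (never raises either), so fill the grid row by row in increasing a, and left to right within a row: each cell's successors are then already labelled.
      b=0  b=1  b=2  b=3  b=4  b=5
a=0:    L    L    L    W    W    W
a=1:    L    L    L    W    W    W
a=2:    L    L    L    W    W    W
a=3:    W    W    W    L    L    L
a=4:    W    W    W    L    L    L
a=5:    W    W    W    L    L    L
Cells with no legal move (terminal, hence L): (0,0), (0,1), (0,2), (1,0), (1,1), (1,2), (2,0), (2,1), (2,2).
The remaining L cells, each justified by listing all of its moves:
(3,3): moves to (0,3)(W), (3,0)(W); every one is W ⇒ L
(3,4): moves to (0,4)(W), (3,1)(W); every one is W ⇒ L
(3,5): moves to (0,5)(W), (3,2)(W), (3,0)(W); every one is W ⇒ L
(4,3): moves to (1,3)(W), (0,3)(W), (4,0)(W); every one is W ⇒ L
(4,4): moves to (1,4)(W), (0,4)(W), (4,1)(W); every one is W ⇒ L
(4,5): moves to (1,5)(W), (0,5)(W), (4,2)(W), (4,0)(W); every one is W ⇒ L
(5,3): moves to (2,3)(W), (1,3)(W), (0,3)(W), (5,0)(W); every one is W ⇒ L
(5,4): moves to (2,4)(W), (1,4)(W), (0,4)(W), (5,1)(W); every one is W ⇒ L
(5,5): moves to (2,5)(W), (1,5)(W), (0,5)(W), (5,2)(W), (5,0)(W); every one is W ⇒ L
Every other cell has at least one move into one of the L cells above, so it is W.
L cells per row: a=0: 3, a=1: 3, a=2: 3, a=3: 3, a=4: 3, a=5: 3; total 18.

18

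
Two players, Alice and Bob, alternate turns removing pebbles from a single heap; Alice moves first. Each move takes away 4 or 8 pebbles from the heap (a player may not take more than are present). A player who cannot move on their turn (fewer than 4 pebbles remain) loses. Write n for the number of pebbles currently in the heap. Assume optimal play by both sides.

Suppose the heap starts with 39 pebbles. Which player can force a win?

Label each position W (a win for the player to move) or L (a loss). A position with no legal move is L; any other position is W exactly when some move reaches an L, and L when every move reaches a W.
n=0: no move → L
n=1: no move → L
n=2: no move → L
n=3: no move → L
n=4: W (go to 0, an L position)
n=5: W (go to 1, an L position)
n=6: W (go to 2, an L position)
n=7: W (go to 3, an L position)
n=8: W (go to 0, an L position)
n=9: W (go to 1, an L position)
n=10: W (go to 2, an L position)
n=11: W (go to 3, an L position)
n=12: L (options 8(W), 4(W) are all W)
n=13: L (options 9(W), 5(W) are all W)
n=14: L (options 10(W), 6(W) are all W)
n=15: L (options 11(W), 7(W) are all W)
n=16: W (go to 12, an L position)
n=17: W (go to 13, an L position)
n=18: W (go to 14, an L position)
n=19: W (go to 15, an L position)
n=20: W (go to 12, an L position)
n=21: W (go to 13, an L position)
n=22: W (go to 14, an L position)
n=23: W (go to 15, an L position)
n=24: L (options 20(W), 16(W) are all W)
n=25: L (options 21(W), 17(W) are all W)
n=26: L (options 22(W), 18(W) are all W)
n=27: L (options 23(W), 19(W) are all W)
n=28: W (go to 24, an L position)
n=29: W (go to 25, an L position)
n=30: W (go to 26, an L position)
n=31: W (go to 27, an L position)
n=32: W (go to 24, an L position)
n=33: W (go to 25, an L position)
n=34: W (go to 26, an L position)
n=35: W (go to 27, an L position)
n=36: L (options 32(W), 28(W) are all W)
n=37: L (options 33(W), 29(W) are all W)
n=38: L (options 34(W), 30(W) are all W)
n=39: L (options 35(W), 31(W) are all W)
Every move from 39 reaches a W position, so the mover loses.

Bob wins.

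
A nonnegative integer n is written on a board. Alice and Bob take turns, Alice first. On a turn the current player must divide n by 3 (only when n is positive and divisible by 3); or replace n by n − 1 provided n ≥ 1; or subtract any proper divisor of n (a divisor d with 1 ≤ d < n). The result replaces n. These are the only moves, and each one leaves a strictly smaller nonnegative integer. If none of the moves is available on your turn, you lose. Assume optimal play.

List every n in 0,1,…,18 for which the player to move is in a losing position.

Work bottom-up. With no move the player to move loses. Otherwise the position is W if at least one move leads to an L position for the opponent, and L if every move leads to a W.
n=0: no move → L
n=1: →0(L), so W
n=2: →1(W) only, which is W, so L
n=3: →2(L), so W
n=4: →2(L), so W
n=5: →4(W) only, which is W, so L
n=6: →2(L), so W
n=7: →6(W) only, which is W, so L
n=8: →7(L), so W
n=9: →3(W), 6(W), 8(W) — all W, so L
n=10: →5(L), so W
n=11: →10(W) only, which is W, so L
n=12: →9(L), so W
n=13: →12(W) only, which is W, so L
n=14: →7(L), so W
n=15: →5(L), so W
n=16: →8(W), 12(W), 14(W), 15(W) — all W, so L
n=17: →16(L), so W
n=18: →9(L), so W
The losing starting values of n are exactly the entries labelled L in this table (8 of them).

0, 2, 5, 7, 9, 11, 13, 16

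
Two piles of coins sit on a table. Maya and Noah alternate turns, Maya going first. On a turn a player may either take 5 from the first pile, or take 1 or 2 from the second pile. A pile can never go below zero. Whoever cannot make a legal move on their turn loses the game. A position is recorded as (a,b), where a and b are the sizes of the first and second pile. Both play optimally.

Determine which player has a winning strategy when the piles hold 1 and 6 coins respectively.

Noah wins.

Use the standard recursion: the mover loses at a terminal position; elsewhere, the mover wins exactly when some move hands the opponent an L position.
No move ever increases a pile, so every position that can arise here has a ≤ 1 and b ≤ 6; it is enough to label the cells with 0 ≤ a ≤ 1 and 0 ≤ b ≤ 6.
Every move lowers a or b (never raises either), so fill the grid row by row in increasing a, and left to right within a row: each cell's successors are then already labelled.
      b=0  b=1  b=2  b=3  b=4  b=5  b=6
a=0:    L    W    W    L    W    W    L
a=1:    L    W    W    L    W    W    L
Cells with no legal move (terminal, hence L): (0,0), (1,0).
The remaining L cells, each justified by listing all of its moves:
(0,3): only reaches (0,2)(W), (0,1)(W), all W → L
(0,6): only reaches (0,5)(W), (0,4)(W), all W → L
(1,3): only reaches (1,2)(W), (1,1)(W), all W → L
(1,6): only reaches (1,5)(W), (1,4)(W), all W → L
Every other cell has at least one move into one of the L cells above, so it is W.
The starting position (1,6) is L: whatever Maya does, the opponent receives a W position.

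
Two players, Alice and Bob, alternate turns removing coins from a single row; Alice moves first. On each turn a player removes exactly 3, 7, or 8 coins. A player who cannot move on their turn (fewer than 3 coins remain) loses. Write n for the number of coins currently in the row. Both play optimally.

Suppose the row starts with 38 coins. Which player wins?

Build the W/L table. Terminal = L. A non-terminal position is W if it has a move to some L; otherwise it is L.
n=0: no move → L
n=1: no move → L
n=2: no move → L
n=3: →0(L), so W
n=4: →1(L), so W
n=5: →2(L), so W
n=6: →3(W) only, which is W, so L
n=7: →0(L), so W
n=8: →1(L), so W
n=9: →6(L), so W
n=10: →2(L), so W
n=11: →8(W), 4(W), 3(W) — all W, so L
n=12: →9(W), 5(W), 4(W) — all W, so L
n=13: →6(L), so W
n=14: →11(L), so W
n=15: →12(L), so W
n=16: →13(W), 9(W), 8(W) — all W, so L
n=17: →14(W), 10(W), 9(W) — all W, so L
n=18: →11(L), so W
n=19: →16(L), so W
n=20: →17(L), so W
n=21: →18(W), 14(W), 13(W) — all W, so L
n=22: →19(W), 15(W), 14(W) — all W, so L
n=23: →16(L), so W
n=24: →21(L), so W
n=25: →22(L), so W
n=26: →23(W), 19(W), 18(W) — all W, so L
n=27: →24(W), 20(W), 19(W) — all W, so L
n=28: →21(L), so W
n=29: →26(L), so W
n=30: →27(L), so W
n=31: →28(W), 24(W), 23(W) — all W, so L
n=32: →29(W), 25(W), 24(W) — all W, so L
n=33: →26(L), so W
n=34: →31(L), so W
n=35: →32(L), so W
n=36: →33(W), 29(W), 28(W) — all W, so L
n=37: →34(W), 30(W), 29(W) — all W, so L
n=38: →31(L), so W
From 38 Alice can remove 7, leaving 31, reaching an L position.

Alice wins.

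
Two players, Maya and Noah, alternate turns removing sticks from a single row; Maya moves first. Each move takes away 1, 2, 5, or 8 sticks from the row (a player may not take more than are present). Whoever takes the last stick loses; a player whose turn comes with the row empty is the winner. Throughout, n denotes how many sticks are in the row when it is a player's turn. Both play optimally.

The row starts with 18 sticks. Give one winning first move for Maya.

Work bottom-up. With no move the player to move wins. Otherwise the position is W if at least one move leads to an L position for the opponent, and L if every move leads to a W.
n=0: no move; the opponent has just taken the last stick and therefore loses → W
n=1: the only move is to 0(W), a W ⇒ L
n=2: can move to 1, which is L ⇒ W
n=3: can move to 1, which is L ⇒ W
n=4: moves to 3(W), 2(W); every one is W ⇒ L
n=5: can move to 4, which is L ⇒ W
n=6: can move to 4, which is L ⇒ W
n=7: moves to 6(W), 5(W), 2(W); every one is W ⇒ L
n=8: can move to 7, which is L ⇒ W
n=9: can move to 7, which is L ⇒ W
n=10: moves to 9(W), 8(W), 5(W), 2(W); every one is W ⇒ L
n=11: can move to 10, which is L ⇒ W
n=12: can move to 10, which is L ⇒ W
n=13: moves to 12(W), 11(W), 8(W), 5(W); every one is W ⇒ L
n=14: can move to 13, which is L ⇒ W
n=15: can move to 13, which is L ⇒ W
n=16: moves to 15(W), 14(W), 11(W), 8(W); every one is W ⇒ L
n=17: can move to 16, which is L ⇒ W
n=18: can move to 16, which is L ⇒ W
From 18, the L positions reachable in one move are: 16, 13, 10. Any move reaching one of these is winning.

Remove 2, leaving 16.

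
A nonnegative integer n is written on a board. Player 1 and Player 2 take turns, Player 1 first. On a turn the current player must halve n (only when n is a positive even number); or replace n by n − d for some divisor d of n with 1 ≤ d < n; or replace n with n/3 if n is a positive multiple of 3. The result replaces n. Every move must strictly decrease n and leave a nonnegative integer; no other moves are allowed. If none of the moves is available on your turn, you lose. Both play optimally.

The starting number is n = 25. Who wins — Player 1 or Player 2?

Build the W/L table. Terminal = L. A non-terminal position is W if it has a move to some L; otherwise it is L.
n=0: no move → L
n=1: no move → L
n=2: can move to 1, which is L ⇒ W
n=3: can move to 1, which is L ⇒ W
n=4: moves to 2(W), 3(W); every one is W ⇒ L
n=5: can move to 4, which is L ⇒ W
n=6: can move to 4, which is L ⇒ W
n=7: the only move is to 6(W), a W ⇒ L
n=8: can move to 4, which is L ⇒ W
n=9: moves to 3(W), 6(W), 8(W); every one is W ⇒ L
n=10: can move to 9, which is L ⇒ W
n=11: the only move is to 10(W), a W ⇒ L
n=12: can move to 4, which is L ⇒ W
n=13: the only move is to 12(W), a W ⇒ L
n=14: can move to 7, which is L ⇒ W
n=15: moves to 5(W), 10(W), 12(W), 14(W); every one is W ⇒ L
n=16: can move to 15, which is L ⇒ W
n=17: the only move is to 16(W), a W ⇒ L
n=18: can move to 9, which is L ⇒ W
n=19: the only move is to 18(W), a W ⇒ L
n=20: can move to 15, which is L ⇒ W
n=21: can move to 7, which is L ⇒ W
n=22: can move to 11, which is L ⇒ W
n=23: the only move is to 22(W), a W ⇒ L
n=24: can move to 23, which is L ⇒ W
n=25: moves to 20(W), 24(W); every one is W ⇒ L
Every move from 25 reaches a W position, so the mover loses.

Player 2 wins.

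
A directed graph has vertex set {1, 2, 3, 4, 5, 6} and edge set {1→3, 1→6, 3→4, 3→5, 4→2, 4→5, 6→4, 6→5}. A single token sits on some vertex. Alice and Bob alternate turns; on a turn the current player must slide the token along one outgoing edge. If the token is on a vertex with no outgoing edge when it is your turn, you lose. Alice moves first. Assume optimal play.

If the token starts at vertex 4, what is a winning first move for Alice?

Move to 5.

Label each position W (a win for the player to move) or L (a loss). A position with no legal move is L; any other position is W exactly when some move reaches an L, and L when every move reaches a W.
Every edge goes from a vertex to one that appears earlier in the order 2, 5, 4, 6, 3, 1, so processing vertices in that order labels each vertex after all of its successors.
2: no outgoing edge → L
5: no outgoing edge → L
4: W (go to 5, an L position)
6: W (go to 5, an L position)
3: W (go to 5, an L position)
1: L (options 3(W), 6(W) are all W)
From 4, the L positions reachable in one move are: 5, 2. Any move reaching one of these is winning.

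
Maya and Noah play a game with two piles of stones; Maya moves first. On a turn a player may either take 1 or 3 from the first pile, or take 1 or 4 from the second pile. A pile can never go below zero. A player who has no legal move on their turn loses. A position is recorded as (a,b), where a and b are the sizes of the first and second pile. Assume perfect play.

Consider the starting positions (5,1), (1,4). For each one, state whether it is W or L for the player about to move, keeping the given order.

Label each position W (a win for the player to move) or L (a loss). A position with no legal move is L; any other position is W exactly when some move reaches an L, and L when every move reaches a W.
No move ever increases a pile, so every position that can arise here has a ≤ 5 and b ≤ 4; it is enough to label the cells with 0 ≤ a ≤ 5 and 0 ≤ b ≤ 4.
Every move lowers a or b (never raises either), so fill the grid row by row in increasing a, and left to right within a row: each cell's successors are then already labelled.
      b=0  b=1  b=2  b=3  b=4
a=0:    L    W    L    W    W
a=1:    W    L    W    L    W
a=2:    L    W    L    W    W
a=3:    W    L    W    L    W
a=4:    L    W    L    W    W
a=5:    W    L    W    L    W
Cells with no legal move (terminal, hence L): (0,0).
The remaining L cells, each justified by listing all of its moves:
(0,2): →(0,1)(W) only, which is W, so L
(1,1): →(0,1)(W), (1,0)(W) — all W, so L
(1,3): →(0,3)(W), (1,2)(W) — all W, so L
(2,0): →(1,0)(W) only, which is W, so L
(2,2): →(1,2)(W), (2,1)(W) — all W, so L
(3,1): →(2,1)(W), (0,1)(W), (3,0)(W) — all W, so L
(3,3): →(2,3)(W), (0,3)(W), (3,2)(W) — all W, so L
(4,0): →(3,0)(W), (1,0)(W) — all W, so L
(4,2): →(3,2)(W), (1,2)(W), (4,1)(W) — all W, so L
(5,1): →(4,1)(W), (2,1)(W), (5,0)(W) — all W, so L
(5,3): →(4,3)(W), (2,3)(W), (5,2)(W) — all W, so L
Every other cell has at least one move into one of the L cells above, so it is W.
(5,1): one of the L cells justified above, so L
(1,4): the move to (1,3) reaches an L cell, so W

(5,1): L, (1,4): W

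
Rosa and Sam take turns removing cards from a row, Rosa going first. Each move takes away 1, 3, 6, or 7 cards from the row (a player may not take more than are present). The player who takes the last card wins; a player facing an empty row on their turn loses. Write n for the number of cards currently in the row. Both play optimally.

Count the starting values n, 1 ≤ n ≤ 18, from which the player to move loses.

5

Classify positions by backward induction: terminal positions (no move available) are L. From any other position, the mover wins iff some move reaches an L.
n=0: no move → L
n=1: reaches L-position 0 → W
n=2: only reaches 1(W), which is W → L
n=3: reaches L-position 2 → W
n=4: only reaches 3(W), 1(W), all W → L
n=5: reaches L-position 4 → W
n=6: reaches L-position 0 → W
n=7: reaches L-position 4 → W
n=8: reaches L-position 2 → W
n=9: reaches L-position 2 → W
n=10: reaches L-position 4 → W
n=11: reaches L-position 4 → W
n=12: only reaches 11(W), 9(W), 6(W), 5(W), all W → L
n=13: reaches L-position 12 → W
n=14: only reaches 13(W), 11(W), 8(W), 7(W), all W → L
n=15: reaches L-position 14 → W
n=16: only reaches 15(W), 13(W), 10(W), 9(W), all W → L
n=17: reaches L-position 16 → W
n=18: reaches L-position 12 → W
L entries with 1 ≤ n ≤ 18 (n=0 is outside the asked range and is not counted): n = 2, 4, 12, 14, 16; that makes 5.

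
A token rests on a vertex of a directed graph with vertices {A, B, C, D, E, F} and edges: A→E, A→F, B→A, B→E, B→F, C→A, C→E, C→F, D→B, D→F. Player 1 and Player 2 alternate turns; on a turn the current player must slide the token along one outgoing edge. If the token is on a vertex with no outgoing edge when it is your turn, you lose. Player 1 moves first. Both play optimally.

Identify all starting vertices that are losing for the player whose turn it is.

Work bottom-up. With no move the player to move loses. Otherwise the position is W if at least one move leads to an L position for the opponent, and L if every move leads to a W.
Every edge goes from a vertex to one that appears earlier in the order F, E, A, C, B, D, so processing vertices in that order labels each vertex after all of its successors.
F: no outgoing edge → L
E: no outgoing edge → L
A: can move to E, which is L ⇒ W
C: can move to E, which is L ⇒ W
B: can move to E, which is L ⇒ W
D: can move to F, which is L ⇒ W
The losing starting vertices are exactly the entries labelled L in this table (2 of them).

E, F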